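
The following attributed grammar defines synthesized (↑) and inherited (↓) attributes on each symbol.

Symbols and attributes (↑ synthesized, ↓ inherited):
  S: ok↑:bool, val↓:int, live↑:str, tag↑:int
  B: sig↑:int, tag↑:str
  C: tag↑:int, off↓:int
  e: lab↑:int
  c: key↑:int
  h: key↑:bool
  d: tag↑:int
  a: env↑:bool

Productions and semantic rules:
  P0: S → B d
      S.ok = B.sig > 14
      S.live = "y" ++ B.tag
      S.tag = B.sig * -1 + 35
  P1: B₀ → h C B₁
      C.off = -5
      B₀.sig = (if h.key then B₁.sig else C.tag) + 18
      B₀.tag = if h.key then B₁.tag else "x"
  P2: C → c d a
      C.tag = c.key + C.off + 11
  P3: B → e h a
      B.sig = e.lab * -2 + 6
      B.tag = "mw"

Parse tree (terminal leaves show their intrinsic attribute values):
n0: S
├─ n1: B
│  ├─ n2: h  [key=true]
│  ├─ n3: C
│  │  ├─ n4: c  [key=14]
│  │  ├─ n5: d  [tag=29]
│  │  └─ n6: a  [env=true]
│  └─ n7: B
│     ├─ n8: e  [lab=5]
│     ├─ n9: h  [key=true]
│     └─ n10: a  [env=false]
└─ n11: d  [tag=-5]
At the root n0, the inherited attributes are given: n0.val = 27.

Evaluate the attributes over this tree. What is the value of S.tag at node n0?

1. n0.val = 27  [given at root]
2. n2.key = true  [terminal]
3. n3.off = -5  [-5]
4. n4.key = 14  [terminal]
5. n5.tag = 29  [terminal]
6. n6.env = true  [terminal]
7. n3.tag = 20  [c.key + C.off + 11]
8. n8.lab = 5  [terminal]
9. n9.key = true  [terminal]
10. n10.env = false  [terminal]
11. n7.sig = -4  [e.lab * -2 + 6]
12. n7.tag = "mw"  ["mw"]
13. n1.sig = 14  [(if h.key then B₁.sig else C.tag) + 18]
14. n1.tag = "mw"  [if h.key then B₁.tag else "x"]
15. n11.tag = -5  [terminal]
16. n0.ok = false  [B.sig > 14]
17. n0.live = "ymw"  ["y" ++ B.tag]
18. n0.tag = 21  [B.sig * -1 + 35]

21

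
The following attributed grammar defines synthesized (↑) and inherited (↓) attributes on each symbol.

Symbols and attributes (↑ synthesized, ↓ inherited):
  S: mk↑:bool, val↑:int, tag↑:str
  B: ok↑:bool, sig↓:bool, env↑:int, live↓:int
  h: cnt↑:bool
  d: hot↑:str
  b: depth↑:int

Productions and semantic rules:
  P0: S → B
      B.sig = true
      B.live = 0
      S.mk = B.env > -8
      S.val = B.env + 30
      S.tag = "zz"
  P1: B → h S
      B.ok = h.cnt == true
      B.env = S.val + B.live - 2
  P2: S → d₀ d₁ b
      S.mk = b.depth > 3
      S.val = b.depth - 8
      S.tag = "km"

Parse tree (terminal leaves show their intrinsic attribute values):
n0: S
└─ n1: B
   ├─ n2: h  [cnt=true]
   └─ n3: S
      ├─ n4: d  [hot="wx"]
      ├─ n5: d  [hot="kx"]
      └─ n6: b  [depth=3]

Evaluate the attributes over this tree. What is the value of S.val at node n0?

1. n1.sig = true  [true]
2. n1.live = 0  [0]
3. n2.cnt = true  [terminal]
4. n4.hot = "wx"  [terminal]
5. n5.hot = "kx"  [terminal]
6. n6.depth = 3  [terminal]
7. n3.mk = false  [b.depth > 3]
8. n3.val = -5  [b.depth - 8]
9. n3.tag = "km"  ["km"]
10. n1.ok = true  [h.cnt == true]
11. n1.env = -7  [S.val + B.live - 2]
12. n0.mk = true  [B.env > -8]
13. n0.val = 23  [B.env + 30]
14. n0.tag = "zz"  ["zz"]

23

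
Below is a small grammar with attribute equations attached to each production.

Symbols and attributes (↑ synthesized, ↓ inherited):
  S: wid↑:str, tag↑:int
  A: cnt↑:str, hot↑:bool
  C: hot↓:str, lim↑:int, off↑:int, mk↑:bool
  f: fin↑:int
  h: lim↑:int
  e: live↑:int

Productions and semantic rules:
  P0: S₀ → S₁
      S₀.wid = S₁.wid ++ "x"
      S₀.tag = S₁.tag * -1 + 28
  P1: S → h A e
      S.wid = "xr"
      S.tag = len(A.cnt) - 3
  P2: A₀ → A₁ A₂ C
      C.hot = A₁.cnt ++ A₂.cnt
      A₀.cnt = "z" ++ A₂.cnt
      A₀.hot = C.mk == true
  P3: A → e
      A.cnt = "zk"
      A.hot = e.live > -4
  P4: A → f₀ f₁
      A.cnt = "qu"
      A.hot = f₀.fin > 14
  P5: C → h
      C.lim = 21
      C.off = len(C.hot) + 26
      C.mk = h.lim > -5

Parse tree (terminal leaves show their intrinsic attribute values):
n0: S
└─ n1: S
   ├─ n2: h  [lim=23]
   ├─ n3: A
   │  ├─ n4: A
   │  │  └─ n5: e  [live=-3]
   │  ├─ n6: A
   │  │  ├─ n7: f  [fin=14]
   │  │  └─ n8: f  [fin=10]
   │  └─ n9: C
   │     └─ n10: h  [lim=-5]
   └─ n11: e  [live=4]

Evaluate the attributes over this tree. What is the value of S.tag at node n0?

1. n2.lim = 23  [terminal]
2. n5.live = -3  [terminal]
3. n4.cnt = "zk"  ["zk"]
4. n4.hot = true  [e.live > -4]
5. n7.fin = 14  [terminal]
6. n8.fin = 10  [terminal]
7. n6.cnt = "qu"  ["qu"]
8. n6.hot = false  [f₀.fin > 14]
9. n9.hot = "zkqu"  [A₁.cnt ++ A₂.cnt]
10. n10.lim = -5  [terminal]
11. n9.lim = 21  [21]
12. n9.off = 30  [len(C.hot) + 26]
13. n9.mk = false  [h.lim > -5]
14. n3.cnt = "zqu"  ["z" ++ A₂.cnt]
15. n3.hot = false  [C.mk == true]
16. n11.live = 4  [terminal]
17. n1.wid = "xr"  ["xr"]
18. n1.tag = 0  [len(A.cnt) - 3]
19. n0.wid = "xrx"  [S₁.wid ++ "x"]
20. n0.tag = 28  [S₁.tag * -1 + 28]

28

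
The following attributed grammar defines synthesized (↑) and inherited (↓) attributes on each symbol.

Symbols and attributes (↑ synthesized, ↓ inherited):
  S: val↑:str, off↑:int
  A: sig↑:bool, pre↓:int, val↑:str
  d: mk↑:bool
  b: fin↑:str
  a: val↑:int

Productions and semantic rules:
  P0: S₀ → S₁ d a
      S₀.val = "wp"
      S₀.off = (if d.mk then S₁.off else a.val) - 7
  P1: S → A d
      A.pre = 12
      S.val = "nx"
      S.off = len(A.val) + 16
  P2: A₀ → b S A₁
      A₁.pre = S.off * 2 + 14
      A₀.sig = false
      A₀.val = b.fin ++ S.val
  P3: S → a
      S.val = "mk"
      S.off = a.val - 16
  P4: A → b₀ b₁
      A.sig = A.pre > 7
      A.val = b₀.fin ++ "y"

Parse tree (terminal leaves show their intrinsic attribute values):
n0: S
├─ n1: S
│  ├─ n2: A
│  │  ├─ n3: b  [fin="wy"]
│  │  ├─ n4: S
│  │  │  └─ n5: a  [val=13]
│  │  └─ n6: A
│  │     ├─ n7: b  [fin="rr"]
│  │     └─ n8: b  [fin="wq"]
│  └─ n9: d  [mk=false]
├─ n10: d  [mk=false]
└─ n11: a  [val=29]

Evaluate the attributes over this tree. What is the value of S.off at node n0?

1. n2.pre = 12  [12]
2. n3.fin = "wy"  [terminal]
3. n5.val = 13  [terminal]
4. n4.val = "mk"  ["mk"]
5. n4.off = -3  [a.val - 16]
6. n6.pre = 8  [S.off * 2 + 14]
7. n7.fin = "rr"  [terminal]
8. n8.fin = "wq"  [terminal]
9. n6.sig = true  [A.pre > 7]
10. n6.val = "rry"  [b₀.fin ++ "y"]
11. n2.sig = false  [false]
12. n2.val = "wymk"  [b.fin ++ S.val]
13. n9.mk = false  [terminal]
14. n1.val = "nx"  ["nx"]
15. n1.off = 20  [len(A.val) + 16]
16. n10.mk = false  [terminal]
17. n11.val = 29  [terminal]
18. n0.val = "wp"  ["wp"]
19. n0.off = 22  [(if d.mk then S₁.off else a.val) - 7]

22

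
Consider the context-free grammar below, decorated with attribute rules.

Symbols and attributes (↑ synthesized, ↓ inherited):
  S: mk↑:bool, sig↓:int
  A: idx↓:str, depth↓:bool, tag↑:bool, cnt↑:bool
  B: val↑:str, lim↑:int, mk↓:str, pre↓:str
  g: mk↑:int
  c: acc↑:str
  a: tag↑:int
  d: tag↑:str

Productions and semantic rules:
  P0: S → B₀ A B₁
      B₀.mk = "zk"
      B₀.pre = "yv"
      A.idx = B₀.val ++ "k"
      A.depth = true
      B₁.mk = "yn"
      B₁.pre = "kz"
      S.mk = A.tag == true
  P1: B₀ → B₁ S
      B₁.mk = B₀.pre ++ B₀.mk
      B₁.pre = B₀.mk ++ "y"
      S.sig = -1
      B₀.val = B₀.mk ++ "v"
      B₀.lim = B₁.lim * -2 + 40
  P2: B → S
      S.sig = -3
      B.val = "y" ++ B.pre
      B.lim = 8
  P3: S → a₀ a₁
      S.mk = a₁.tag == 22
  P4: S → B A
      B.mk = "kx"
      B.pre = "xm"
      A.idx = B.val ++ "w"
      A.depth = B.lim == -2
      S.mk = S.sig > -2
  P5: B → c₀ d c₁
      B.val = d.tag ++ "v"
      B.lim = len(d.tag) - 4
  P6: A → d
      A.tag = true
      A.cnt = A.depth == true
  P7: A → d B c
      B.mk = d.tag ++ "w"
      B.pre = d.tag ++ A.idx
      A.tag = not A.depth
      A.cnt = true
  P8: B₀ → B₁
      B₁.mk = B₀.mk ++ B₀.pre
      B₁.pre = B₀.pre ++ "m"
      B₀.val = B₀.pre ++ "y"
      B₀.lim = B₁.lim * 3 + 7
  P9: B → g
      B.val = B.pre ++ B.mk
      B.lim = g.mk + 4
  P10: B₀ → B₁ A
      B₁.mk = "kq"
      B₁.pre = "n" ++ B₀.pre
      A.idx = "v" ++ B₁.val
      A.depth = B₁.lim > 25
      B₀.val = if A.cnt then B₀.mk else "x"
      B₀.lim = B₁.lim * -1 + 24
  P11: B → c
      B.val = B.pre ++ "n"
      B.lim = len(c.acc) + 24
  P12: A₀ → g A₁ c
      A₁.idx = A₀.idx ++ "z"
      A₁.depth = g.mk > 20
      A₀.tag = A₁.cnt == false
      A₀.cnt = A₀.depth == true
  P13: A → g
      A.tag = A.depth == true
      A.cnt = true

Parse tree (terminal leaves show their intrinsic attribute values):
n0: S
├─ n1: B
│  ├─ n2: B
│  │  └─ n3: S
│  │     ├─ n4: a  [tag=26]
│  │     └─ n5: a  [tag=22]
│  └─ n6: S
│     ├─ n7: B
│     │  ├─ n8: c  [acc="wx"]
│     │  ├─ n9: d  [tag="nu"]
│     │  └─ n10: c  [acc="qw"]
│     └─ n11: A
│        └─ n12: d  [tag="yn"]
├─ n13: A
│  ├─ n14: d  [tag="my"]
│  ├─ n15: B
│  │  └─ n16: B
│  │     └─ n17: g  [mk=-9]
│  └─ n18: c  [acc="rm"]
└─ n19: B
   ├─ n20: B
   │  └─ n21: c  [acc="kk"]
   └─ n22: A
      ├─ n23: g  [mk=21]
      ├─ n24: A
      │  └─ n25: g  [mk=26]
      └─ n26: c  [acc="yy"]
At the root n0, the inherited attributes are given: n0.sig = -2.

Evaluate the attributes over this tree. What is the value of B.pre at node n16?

1. n0.sig = -2  [given at root]
2. n1.mk = "zk"  ["zk"]
3. n1.pre = "yv"  ["yv"]
4. n2.mk = "yvzk"  [B₀.pre ++ B₀.mk]
5. n2.pre = "zky"  [B₀.mk ++ "y"]
6. n3.sig = -3  [-3]
7. n4.tag = 26  [terminal]
8. n5.tag = 22  [terminal]
9. n3.mk = true  [a₁.tag == 22]
10. n2.val = "yzky"  ["y" ++ B.pre]
11. n2.lim = 8  [8]
12. n6.sig = -1  [-1]
13. n7.mk = "kx"  ["kx"]
14. n7.pre = "xm"  ["xm"]
15. n8.acc = "wx"  [terminal]
16. n9.tag = "nu"  [terminal]
17. n10.acc = "qw"  [terminal]
18. n7.val = "nuv"  [d.tag ++ "v"]
19. n7.lim = -2  [len(d.tag) - 4]
20. n11.idx = "nuvw"  [B.val ++ "w"]
21. n11.depth = true  [B.lim == -2]
22. n12.tag = "yn"  [terminal]
23. n11.tag = true  [true]
24. n11.cnt = true  [A.depth == true]
25. n6.mk = true  [S.sig > -2]
26. n1.val = "zkv"  [B₀.mk ++ "v"]
27. n1.lim = 24  [B₁.lim * -2 + 40]
28. n13.idx = "zkvk"  [B₀.val ++ "k"]
29. n13.depth = true  [true]
30. n14.tag = "my"  [terminal]
31. n15.mk = "myw"  [d.tag ++ "w"]
32. n15.pre = "myzkvk"  [d.tag ++ A.idx]
33. n16.mk = "mywmyzkvk"  [B₀.mk ++ B₀.pre]
34. n16.pre = "myzkvkm"  [B₀.pre ++ "m"]
35. n17.mk = -9  [terminal]
36. n16.val = "myzkvkmmywmyzkvk"  [B.pre ++ B.mk]
37. n16.lim = -5  [g.mk + 4]
38. n15.val = "myzkvky"  [B₀.pre ++ "y"]
39. n15.lim = -8  [B₁.lim * 3 + 7]
40. n18.acc = "rm"  [terminal]
41. n13.tag = false  [not A.depth]
42. n13.cnt = true  [true]
43. n19.mk = "yn"  ["yn"]
44. n19.pre = "kz"  ["kz"]
45. n20.mk = "kq"  ["kq"]
46. n20.pre = "nkz"  ["n" ++ B₀.pre]
47. n21.acc = "kk"  [terminal]
48. n20.val = "nkzn"  [B.pre ++ "n"]
49. n20.lim = 26  [len(c.acc) + 24]
50. n22.idx = "vnkzn"  ["v" ++ B₁.val]
51. n22.depth = true  [B₁.lim > 25]
52. n23.mk = 21  [terminal]
53. n24.idx = "vnkznz"  [A₀.idx ++ "z"]
54. n24.depth = true  [g.mk > 20]
55. n25.mk = 26  [terminal]
56. n24.tag = true  [A.depth == true]
57. n24.cnt = true  [true]
58. n26.acc = "yy"  [terminal]
59. n22.tag = false  [A₁.cnt == false]
60. n22.cnt = true  [A₀.depth == true]
61. n19.val = "yn"  [if A.cnt then B₀.mk else "x"]
62. n19.lim = -2  [B₁.lim * -1 + 24]
63. n0.mk = false  [A.tag == true]

"myzkvkm"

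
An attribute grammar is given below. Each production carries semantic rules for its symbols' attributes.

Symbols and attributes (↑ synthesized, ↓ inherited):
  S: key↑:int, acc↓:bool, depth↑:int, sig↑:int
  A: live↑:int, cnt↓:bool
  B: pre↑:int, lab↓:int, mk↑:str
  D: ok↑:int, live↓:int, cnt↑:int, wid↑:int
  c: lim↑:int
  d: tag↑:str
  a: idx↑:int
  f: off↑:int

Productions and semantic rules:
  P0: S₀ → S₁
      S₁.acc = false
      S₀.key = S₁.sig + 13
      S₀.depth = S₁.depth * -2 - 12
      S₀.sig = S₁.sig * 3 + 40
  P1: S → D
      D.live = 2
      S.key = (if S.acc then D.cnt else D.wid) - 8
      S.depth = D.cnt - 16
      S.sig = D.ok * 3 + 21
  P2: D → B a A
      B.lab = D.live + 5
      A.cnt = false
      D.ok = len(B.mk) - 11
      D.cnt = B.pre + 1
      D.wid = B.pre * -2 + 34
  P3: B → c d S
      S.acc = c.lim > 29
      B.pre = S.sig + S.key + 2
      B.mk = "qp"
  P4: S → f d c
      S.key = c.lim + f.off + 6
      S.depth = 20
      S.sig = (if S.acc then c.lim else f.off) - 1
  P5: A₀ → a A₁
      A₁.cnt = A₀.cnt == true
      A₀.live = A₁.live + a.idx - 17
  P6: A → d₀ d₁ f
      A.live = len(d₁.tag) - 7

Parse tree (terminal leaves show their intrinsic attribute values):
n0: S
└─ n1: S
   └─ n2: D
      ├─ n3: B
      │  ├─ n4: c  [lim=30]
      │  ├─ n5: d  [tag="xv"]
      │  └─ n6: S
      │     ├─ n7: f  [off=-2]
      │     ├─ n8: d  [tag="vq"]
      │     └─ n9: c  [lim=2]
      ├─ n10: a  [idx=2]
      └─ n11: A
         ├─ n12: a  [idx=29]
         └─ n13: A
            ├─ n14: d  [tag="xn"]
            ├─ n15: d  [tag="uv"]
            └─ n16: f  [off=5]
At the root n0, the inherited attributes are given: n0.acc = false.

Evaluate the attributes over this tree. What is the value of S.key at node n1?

8

1. n0.acc = false  [given at root]
2. n1.acc = false  [false]
3. n2.live = 2  [2]
4. n3.lab = 7  [D.live + 5]
5. n4.lim = 30  [terminal]
6. n5.tag = "xv"  [terminal]
7. n6.acc = true  [c.lim > 29]
8. n7.off = -2  [terminal]
9. n8.tag = "vq"  [terminal]
10. n9.lim = 2  [terminal]
11. n6.key = 6  [c.lim + f.off + 6]
12. n6.depth = 20  [20]
13. n6.sig = 1  [(if S.acc then c.lim else f.off) - 1]
14. n3.pre = 9  [S.sig + S.key + 2]
15. n3.mk = "qp"  ["qp"]
16. n10.idx = 2  [terminal]
17. n11.cnt = false  [false]
18. n12.idx = 29  [terminal]
19. n13.cnt = false  [A₀.cnt == true]
20. n14.tag = "xn"  [terminal]
21. n15.tag = "uv"  [terminal]
22. n16.off = 5  [terminal]
23. n13.live = -5  [len(d₁.tag) - 7]
24. n11.live = 7  [A₁.live + a.idx - 17]
25. n2.ok = -9  [len(B.mk) - 11]
26. n2.cnt = 10  [B.pre + 1]
27. n2.wid = 16  [B.pre * -2 + 34]
28. n1.key = 8  [(if S.acc then D.cnt else D.wid) - 8]
29. n1.depth = -6  [D.cnt - 16]
30. n1.sig = -6  [D.ok * 3 + 21]
31. n0.key = 7  [S₁.sig + 13]
32. n0.depth = 0  [S₁.depth * -2 - 12]
33. n0.sig = 22  [S₁.sig * 3 + 40]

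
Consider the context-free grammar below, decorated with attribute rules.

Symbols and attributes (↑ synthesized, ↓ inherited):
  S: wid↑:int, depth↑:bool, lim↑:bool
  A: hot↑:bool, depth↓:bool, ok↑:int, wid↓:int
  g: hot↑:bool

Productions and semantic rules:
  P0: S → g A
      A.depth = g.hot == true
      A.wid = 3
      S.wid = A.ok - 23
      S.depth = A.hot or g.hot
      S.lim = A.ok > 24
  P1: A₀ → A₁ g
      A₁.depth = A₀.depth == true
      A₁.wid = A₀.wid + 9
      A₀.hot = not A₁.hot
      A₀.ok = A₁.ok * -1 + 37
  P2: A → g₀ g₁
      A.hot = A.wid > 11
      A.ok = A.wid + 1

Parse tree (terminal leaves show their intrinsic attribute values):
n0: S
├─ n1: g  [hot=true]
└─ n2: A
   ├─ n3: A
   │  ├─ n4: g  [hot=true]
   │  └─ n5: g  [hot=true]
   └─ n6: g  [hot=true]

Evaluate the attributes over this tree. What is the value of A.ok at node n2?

1. n1.hot = true  [terminal]
2. n2.depth = true  [g.hot == true]
3. n2.wid = 3  [3]
4. n3.depth = true  [A₀.depth == true]
5. n3.wid = 12  [A₀.wid + 9]
6. n4.hot = true  [terminal]
7. n5.hot = true  [terminal]
8. n3.hot = true  [A.wid > 11]
9. n3.ok = 13  [A.wid + 1]
10. n6.hot = true  [terminal]
11. n2.hot = false  [not A₁.hot]
12. n2.ok = 24  [A₁.ok * -1 + 37]
13. n0.wid = 1  [A.ok - 23]
14. n0.depth = true  [A.hot or g.hot]
15. n0.lim = false  [A.ok > 24]

24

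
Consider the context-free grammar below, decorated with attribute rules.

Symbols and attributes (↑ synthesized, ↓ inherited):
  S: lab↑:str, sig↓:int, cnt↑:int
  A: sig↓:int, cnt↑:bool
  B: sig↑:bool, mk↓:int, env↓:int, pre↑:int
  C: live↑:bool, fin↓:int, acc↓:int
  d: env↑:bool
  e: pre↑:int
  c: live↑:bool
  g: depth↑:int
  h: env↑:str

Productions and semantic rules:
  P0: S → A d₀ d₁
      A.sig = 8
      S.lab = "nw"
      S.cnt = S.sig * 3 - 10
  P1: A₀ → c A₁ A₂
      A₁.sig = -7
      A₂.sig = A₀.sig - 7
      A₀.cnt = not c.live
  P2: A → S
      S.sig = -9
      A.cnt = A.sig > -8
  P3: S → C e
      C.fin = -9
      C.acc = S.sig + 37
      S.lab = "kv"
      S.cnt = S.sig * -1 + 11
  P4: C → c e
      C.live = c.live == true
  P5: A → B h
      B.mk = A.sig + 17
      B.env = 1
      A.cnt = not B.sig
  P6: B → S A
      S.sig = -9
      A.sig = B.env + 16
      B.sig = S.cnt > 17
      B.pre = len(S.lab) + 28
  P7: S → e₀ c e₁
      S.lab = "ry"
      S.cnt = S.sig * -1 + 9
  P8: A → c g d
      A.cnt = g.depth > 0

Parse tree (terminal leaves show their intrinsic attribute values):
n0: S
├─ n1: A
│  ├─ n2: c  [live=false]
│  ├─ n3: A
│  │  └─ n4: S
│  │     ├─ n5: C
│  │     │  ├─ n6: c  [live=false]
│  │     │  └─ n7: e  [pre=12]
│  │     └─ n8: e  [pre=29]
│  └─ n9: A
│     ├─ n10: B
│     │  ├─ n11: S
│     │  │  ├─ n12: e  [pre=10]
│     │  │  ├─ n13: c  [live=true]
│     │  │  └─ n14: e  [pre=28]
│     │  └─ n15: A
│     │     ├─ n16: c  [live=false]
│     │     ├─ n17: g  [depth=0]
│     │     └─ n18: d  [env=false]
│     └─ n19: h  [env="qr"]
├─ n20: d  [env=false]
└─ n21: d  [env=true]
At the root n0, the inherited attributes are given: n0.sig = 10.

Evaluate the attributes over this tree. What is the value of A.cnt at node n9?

false

1. n0.sig = 10  [given at root]
2. n1.sig = 8  [8]
3. n2.live = false  [terminal]
4. n3.sig = -7  [-7]
5. n4.sig = -9  [-9]
6. n5.fin = -9  [-9]
7. n5.acc = 28  [S.sig + 37]
8. n6.live = false  [terminal]
9. n7.pre = 12  [terminal]
10. n5.live = false  [c.live == true]
11. n8.pre = 29  [terminal]
12. n4.lab = "kv"  ["kv"]
13. n4.cnt = 20  [S.sig * -1 + 11]
14. n3.cnt = true  [A.sig > -8]
15. n9.sig = 1  [A₀.sig - 7]
16. n10.mk = 18  [A.sig + 17]
17. n10.env = 1  [1]
18. n11.sig = -9  [-9]
19. n12.pre = 10  [terminal]
20. n13.live = true  [terminal]
21. n14.pre = 28  [terminal]
22. n11.lab = "ry"  ["ry"]
23. n11.cnt = 18  [S.sig * -1 + 9]
24. n15.sig = 17  [B.env + 16]
25. n16.live = false  [terminal]
26. n17.depth = 0  [terminal]
27. n18.env = false  [terminal]
28. n15.cnt = false  [g.depth > 0]
29. n10.sig = true  [S.cnt > 17]
30. n10.pre = 30  [len(S.lab) + 28]
31. n19.env = "qr"  [terminal]
32. n9.cnt = false  [not B.sig]
33. n1.cnt = true  [not c.live]
34. n20.env = false  [terminal]
35. n21.env = true  [terminal]
36. n0.lab = "nw"  ["nw"]
37. n0.cnt = 20  [S.sig * 3 - 10]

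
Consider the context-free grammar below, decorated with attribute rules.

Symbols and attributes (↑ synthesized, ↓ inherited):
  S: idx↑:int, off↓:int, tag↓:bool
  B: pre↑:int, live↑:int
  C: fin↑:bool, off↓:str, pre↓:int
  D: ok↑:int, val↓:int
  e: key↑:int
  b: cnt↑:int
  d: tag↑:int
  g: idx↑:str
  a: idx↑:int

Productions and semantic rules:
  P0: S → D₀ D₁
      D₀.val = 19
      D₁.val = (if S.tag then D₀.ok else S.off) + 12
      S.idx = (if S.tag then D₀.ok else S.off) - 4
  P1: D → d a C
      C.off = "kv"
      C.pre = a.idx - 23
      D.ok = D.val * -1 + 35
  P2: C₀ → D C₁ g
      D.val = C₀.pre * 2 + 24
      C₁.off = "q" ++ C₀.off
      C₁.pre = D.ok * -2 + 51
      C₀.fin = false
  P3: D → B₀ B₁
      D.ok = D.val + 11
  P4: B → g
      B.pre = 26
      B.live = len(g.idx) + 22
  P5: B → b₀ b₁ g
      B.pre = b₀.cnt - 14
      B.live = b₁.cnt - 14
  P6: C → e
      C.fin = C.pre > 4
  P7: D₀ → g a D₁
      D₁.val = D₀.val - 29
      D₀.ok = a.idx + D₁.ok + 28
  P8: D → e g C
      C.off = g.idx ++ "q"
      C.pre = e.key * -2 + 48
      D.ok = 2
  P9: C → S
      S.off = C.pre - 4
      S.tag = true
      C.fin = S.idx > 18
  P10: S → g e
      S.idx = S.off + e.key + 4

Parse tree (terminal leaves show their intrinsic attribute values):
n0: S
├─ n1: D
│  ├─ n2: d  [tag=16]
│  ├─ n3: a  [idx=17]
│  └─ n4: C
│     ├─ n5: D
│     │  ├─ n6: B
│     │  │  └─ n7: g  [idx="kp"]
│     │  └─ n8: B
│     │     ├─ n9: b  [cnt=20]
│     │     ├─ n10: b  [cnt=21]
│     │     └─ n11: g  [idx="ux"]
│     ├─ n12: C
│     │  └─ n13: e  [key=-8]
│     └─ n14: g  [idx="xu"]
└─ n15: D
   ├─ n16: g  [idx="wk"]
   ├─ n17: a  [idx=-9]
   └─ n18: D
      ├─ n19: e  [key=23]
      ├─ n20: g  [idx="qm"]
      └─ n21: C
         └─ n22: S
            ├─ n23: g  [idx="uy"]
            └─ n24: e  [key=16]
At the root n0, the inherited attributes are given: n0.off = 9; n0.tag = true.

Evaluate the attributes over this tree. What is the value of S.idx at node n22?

18

1. n0.off = 9  [given at root]
2. n0.tag = true  [given at root]
3. n1.val = 19  [19]
4. n2.tag = 16  [terminal]
5. n3.idx = 17  [terminal]
6. n4.off = "kv"  ["kv"]
7. n4.pre = -6  [a.idx - 23]
8. n5.val = 12  [C₀.pre * 2 + 24]
9. n7.idx = "kp"  [terminal]
10. n6.pre = 26  [26]
11. n6.live = 24  [len(g.idx) + 22]
12. n9.cnt = 20  [terminal]
13. n10.cnt = 21  [terminal]
14. n11.idx = "ux"  [terminal]
15. n8.pre = 6  [b₀.cnt - 14]
16. n8.live = 7  [b₁.cnt - 14]
17. n5.ok = 23  [D.val + 11]
18. n12.off = "qkv"  ["q" ++ C₀.off]
19. n12.pre = 5  [D.ok * -2 + 51]
20. n13.key = -8  [terminal]
21. n12.fin = true  [C.pre > 4]
22. n14.idx = "xu"  [terminal]
23. n4.fin = false  [false]
24. n1.ok = 16  [D.val * -1 + 35]
25. n15.val = 28  [(if S.tag then D₀.ok else S.off) + 12]
26. n16.idx = "wk"  [terminal]
27. n17.idx = -9  [terminal]
28. n18.val = -1  [D₀.val - 29]
29. n19.key = 23  [terminal]
30. n20.idx = "qm"  [terminal]
31. n21.off = "qmq"  [g.idx ++ "q"]
32. n21.pre = 2  [e.key * -2 + 48]
33. n22.off = -2  [C.pre - 4]
34. n22.tag = true  [true]
35. n23.idx = "uy"  [terminal]
36. n24.key = 16  [terminal]
37. n22.idx = 18  [S.off + e.key + 4]
38. n21.fin = false  [S.idx > 18]
39. n18.ok = 2  [2]
40. n15.ok = 21  [a.idx + D₁.ok + 28]
41. n0.idx = 12  [(if S.tag then D₀.ok else S.off) - 4]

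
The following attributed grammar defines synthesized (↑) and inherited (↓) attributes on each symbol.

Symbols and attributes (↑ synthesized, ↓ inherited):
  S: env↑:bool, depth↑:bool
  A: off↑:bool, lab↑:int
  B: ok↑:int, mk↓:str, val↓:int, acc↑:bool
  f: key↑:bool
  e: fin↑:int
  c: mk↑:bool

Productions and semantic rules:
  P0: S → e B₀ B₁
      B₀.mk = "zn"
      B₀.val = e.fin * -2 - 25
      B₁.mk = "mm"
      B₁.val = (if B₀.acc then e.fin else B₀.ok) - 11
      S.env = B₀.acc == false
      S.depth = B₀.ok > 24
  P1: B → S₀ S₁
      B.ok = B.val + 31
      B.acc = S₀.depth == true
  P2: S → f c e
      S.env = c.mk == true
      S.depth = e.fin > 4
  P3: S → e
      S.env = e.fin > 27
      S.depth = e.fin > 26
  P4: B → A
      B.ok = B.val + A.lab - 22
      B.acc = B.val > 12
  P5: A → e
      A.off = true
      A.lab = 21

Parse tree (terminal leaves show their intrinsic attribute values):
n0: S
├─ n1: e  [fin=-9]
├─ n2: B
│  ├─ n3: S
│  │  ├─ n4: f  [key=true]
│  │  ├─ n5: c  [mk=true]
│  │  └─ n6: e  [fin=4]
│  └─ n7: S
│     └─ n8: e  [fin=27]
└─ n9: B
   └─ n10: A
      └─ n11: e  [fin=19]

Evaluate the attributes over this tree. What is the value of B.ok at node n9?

1. n1.fin = -9  [terminal]
2. n2.mk = "zn"  ["zn"]
3. n2.val = -7  [e.fin * -2 - 25]
4. n4.key = true  [terminal]
5. n5.mk = true  [terminal]
6. n6.fin = 4  [terminal]
7. n3.env = true  [c.mk == true]
8. n3.depth = false  [e.fin > 4]
9. n8.fin = 27  [terminal]
10. n7.env = false  [e.fin > 27]
11. n7.depth = true  [e.fin > 26]
12. n2.ok = 24  [B.val + 31]
13. n2.acc = false  [S₀.depth == true]
14. n9.mk = "mm"  ["mm"]
15. n9.val = 13  [(if B₀.acc then e.fin else B₀.ok) - 11]
16. n11.fin = 19  [terminal]
17. n10.off = true  [true]
18. n10.lab = 21  [21]
19. n9.ok = 12  [B.val + A.lab - 22]
20. n9.acc = true  [B.val > 12]
21. n0.env = true  [B₀.acc == false]
22. n0.depth = false  [B₀.ok > 24]

12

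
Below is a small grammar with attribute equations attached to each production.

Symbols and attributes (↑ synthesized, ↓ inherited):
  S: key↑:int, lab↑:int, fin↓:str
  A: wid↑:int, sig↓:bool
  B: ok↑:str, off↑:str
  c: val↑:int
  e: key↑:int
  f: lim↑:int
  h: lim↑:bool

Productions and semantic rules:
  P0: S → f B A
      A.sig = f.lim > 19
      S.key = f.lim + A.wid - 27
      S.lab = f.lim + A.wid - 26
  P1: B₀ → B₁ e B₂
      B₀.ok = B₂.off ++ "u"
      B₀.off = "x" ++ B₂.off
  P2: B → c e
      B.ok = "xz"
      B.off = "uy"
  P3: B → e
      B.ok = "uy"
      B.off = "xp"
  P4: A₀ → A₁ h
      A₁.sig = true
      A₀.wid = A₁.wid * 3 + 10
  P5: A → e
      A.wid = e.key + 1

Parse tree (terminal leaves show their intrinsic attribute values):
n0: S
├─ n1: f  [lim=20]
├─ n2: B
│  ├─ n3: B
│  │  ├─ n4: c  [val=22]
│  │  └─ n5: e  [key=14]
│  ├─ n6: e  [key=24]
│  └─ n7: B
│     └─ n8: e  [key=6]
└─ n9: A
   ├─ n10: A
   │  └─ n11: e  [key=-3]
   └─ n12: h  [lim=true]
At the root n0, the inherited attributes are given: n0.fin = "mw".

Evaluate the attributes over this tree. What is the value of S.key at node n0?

1. n0.fin = "mw"  [given at root]
2. n1.lim = 20  [terminal]
3. n4.val = 22  [terminal]
4. n5.key = 14  [terminal]
5. n3.ok = "xz"  ["xz"]
6. n3.off = "uy"  ["uy"]
7. n6.key = 24  [terminal]
8. n8.key = 6  [terminal]
9. n7.ok = "uy"  ["uy"]
10. n7.off = "xp"  ["xp"]
11. n2.ok = "xpu"  [B₂.off ++ "u"]
12. n2.off = "xxp"  ["x" ++ B₂.off]
13. n9.sig = true  [f.lim > 19]
14. n10.sig = true  [true]
15. n11.key = -3  [terminal]
16. n10.wid = -2  [e.key + 1]
17. n12.lim = true  [terminal]
18. n9.wid = 4  [A₁.wid * 3 + 10]
19. n0.key = -3  [f.lim + A.wid - 27]
20. n0.lab = -2  [f.lim + A.wid - 26]

-3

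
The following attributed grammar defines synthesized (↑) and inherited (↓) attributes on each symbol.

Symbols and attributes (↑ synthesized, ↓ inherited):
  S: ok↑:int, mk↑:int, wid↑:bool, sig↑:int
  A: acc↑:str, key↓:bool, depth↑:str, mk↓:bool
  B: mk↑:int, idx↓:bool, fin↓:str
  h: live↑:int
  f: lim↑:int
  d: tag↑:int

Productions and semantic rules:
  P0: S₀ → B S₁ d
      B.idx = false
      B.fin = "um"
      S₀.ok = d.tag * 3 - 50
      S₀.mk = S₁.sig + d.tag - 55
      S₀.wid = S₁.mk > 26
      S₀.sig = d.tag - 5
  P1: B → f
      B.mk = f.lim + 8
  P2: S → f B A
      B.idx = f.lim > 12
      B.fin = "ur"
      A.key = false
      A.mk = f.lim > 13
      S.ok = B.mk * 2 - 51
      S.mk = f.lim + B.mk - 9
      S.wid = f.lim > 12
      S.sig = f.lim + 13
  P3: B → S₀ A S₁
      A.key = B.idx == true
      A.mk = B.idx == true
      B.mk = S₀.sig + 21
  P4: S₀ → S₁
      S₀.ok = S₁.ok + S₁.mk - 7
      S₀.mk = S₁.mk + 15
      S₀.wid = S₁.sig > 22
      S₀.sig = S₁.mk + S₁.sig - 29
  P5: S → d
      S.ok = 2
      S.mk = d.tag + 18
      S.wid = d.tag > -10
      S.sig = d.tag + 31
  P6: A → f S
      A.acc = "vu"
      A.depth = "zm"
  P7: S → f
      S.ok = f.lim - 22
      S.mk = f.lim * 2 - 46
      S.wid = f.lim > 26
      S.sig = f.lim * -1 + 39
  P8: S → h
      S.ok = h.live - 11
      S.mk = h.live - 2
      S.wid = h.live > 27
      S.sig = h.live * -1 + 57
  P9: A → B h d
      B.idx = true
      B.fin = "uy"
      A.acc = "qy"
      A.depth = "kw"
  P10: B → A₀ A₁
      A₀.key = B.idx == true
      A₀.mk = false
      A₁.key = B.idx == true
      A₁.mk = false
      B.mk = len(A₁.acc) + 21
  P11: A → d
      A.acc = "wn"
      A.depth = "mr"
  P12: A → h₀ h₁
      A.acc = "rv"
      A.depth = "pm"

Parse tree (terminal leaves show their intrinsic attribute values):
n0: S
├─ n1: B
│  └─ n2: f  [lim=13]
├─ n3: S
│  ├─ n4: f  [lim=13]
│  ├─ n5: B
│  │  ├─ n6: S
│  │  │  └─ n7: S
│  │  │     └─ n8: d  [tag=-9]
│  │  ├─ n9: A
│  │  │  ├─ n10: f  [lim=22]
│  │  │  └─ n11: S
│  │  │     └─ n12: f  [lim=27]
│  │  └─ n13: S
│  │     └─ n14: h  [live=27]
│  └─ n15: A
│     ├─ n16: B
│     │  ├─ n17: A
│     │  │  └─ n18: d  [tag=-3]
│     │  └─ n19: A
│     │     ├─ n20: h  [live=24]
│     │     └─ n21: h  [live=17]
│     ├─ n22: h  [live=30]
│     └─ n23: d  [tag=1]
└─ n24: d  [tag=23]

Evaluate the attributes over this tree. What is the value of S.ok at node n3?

-5

1. n1.idx = false  [false]
2. n1.fin = "um"  ["um"]
3. n2.lim = 13  [terminal]
4. n1.mk = 21  [f.lim + 8]
5. n4.lim = 13  [terminal]
6. n5.idx = true  [f.lim > 12]
7. n5.fin = "ur"  ["ur"]
8. n8.tag = -9  [terminal]
9. n7.ok = 2  [2]
10. n7.mk = 9  [d.tag + 18]
11. n7.wid = true  [d.tag > -10]
12. n7.sig = 22  [d.tag + 31]
13. n6.ok = 4  [S₁.ok + S₁.mk - 7]
14. n6.mk = 24  [S₁.mk + 15]
15. n6.wid = false  [S₁.sig > 22]
16. n6.sig = 2  [S₁.mk + S₁.sig - 29]
17. n9.key = true  [B.idx == true]
18. n9.mk = true  [B.idx == true]
19. n10.lim = 22  [terminal]
20. n12.lim = 27  [terminal]
21. n11.ok = 5  [f.lim - 22]
22. n11.mk = 8  [f.lim * 2 - 46]
23. n11.wid = true  [f.lim > 26]
24. n11.sig = 12  [f.lim * -1 + 39]
25. n9.acc = "vu"  ["vu"]
26. n9.depth = "zm"  ["zm"]
27. n14.live = 27  [terminal]
28. n13.ok = 16  [h.live - 11]
29. n13.mk = 25  [h.live - 2]
30. n13.wid = false  [h.live > 27]
31. n13.sig = 30  [h.live * -1 + 57]
32. n5.mk = 23  [S₀.sig + 21]
33. n15.key = false  [false]
34. n15.mk = false  [f.lim > 13]
35. n16.idx = true  [true]
36. n16.fin = "uy"  ["uy"]
37. n17.key = true  [B.idx == true]
38. n17.mk = false  [false]
39. n18.tag = -3  [terminal]
40. n17.acc = "wn"  ["wn"]
41. n17.depth = "mr"  ["mr"]
42. n19.key = true  [B.idx == true]
43. n19.mk = false  [false]
44. n20.live = 24  [terminal]
45. n21.live = 17  [terminal]
46. n19.acc = "rv"  ["rv"]
47. n19.depth = "pm"  ["pm"]
48. n16.mk = 23  [len(A₁.acc) + 21]
49. n22.live = 30  [terminal]
50. n23.tag = 1  [terminal]
51. n15.acc = "qy"  ["qy"]
52. n15.depth = "kw"  ["kw"]
53. n3.ok = -5  [B.mk * 2 - 51]
54. n3.mk = 27  [f.lim + B.mk - 9]
55. n3.wid = true  [f.lim > 12]
56. n3.sig = 26  [f.lim + 13]
57. n24.tag = 23  [terminal]
58. n0.ok = 19  [d.tag * 3 - 50]
59. n0.mk = -6  [S₁.sig + d.tag - 55]
60. n0.wid = true  [S₁.mk > 26]
61. n0.sig = 18  [d.tag - 5]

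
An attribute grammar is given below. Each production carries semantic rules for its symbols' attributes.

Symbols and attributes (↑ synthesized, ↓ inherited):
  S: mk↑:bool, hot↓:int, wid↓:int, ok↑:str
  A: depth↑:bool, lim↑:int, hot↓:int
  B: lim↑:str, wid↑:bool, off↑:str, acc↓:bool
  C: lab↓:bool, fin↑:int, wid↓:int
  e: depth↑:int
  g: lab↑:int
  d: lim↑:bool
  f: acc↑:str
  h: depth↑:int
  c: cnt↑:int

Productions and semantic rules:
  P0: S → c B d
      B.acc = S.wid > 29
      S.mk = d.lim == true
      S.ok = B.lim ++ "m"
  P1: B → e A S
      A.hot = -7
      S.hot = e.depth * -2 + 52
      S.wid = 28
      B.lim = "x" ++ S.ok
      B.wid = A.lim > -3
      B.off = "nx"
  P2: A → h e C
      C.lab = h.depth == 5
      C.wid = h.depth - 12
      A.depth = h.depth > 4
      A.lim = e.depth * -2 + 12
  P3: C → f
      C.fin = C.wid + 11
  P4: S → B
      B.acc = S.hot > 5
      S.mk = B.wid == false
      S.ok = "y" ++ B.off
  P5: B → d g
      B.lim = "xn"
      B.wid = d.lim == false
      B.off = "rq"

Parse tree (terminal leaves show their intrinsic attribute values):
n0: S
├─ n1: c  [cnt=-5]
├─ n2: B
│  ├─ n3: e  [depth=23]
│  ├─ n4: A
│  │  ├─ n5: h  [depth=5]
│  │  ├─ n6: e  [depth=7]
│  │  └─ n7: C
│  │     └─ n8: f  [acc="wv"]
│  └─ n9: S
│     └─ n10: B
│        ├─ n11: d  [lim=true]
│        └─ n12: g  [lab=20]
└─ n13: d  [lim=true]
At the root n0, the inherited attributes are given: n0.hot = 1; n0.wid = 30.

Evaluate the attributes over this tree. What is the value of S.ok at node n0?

"xyrqm"

1. n0.hot = 1  [given at root]
2. n0.wid = 30  [given at root]
3. n1.cnt = -5  [terminal]
4. n2.acc = true  [S.wid > 29]
5. n3.depth = 23  [terminal]
6. n4.hot = -7  [-7]
7. n5.depth = 5  [terminal]
8. n6.depth = 7  [terminal]
9. n7.lab = true  [h.depth == 5]
10. n7.wid = -7  [h.depth - 12]
11. n8.acc = "wv"  [terminal]
12. n7.fin = 4  [C.wid + 11]
13. n4.depth = true  [h.depth > 4]
14. n4.lim = -2  [e.depth * -2 + 12]
15. n9.hot = 6  [e.depth * -2 + 52]
16. n9.wid = 28  [28]
17. n10.acc = true  [S.hot > 5]
18. n11.lim = true  [terminal]
19. n12.lab = 20  [terminal]
20. n10.lim = "xn"  ["xn"]
21. n10.wid = false  [d.lim == false]
22. n10.off = "rq"  ["rq"]
23. n9.mk = true  [B.wid == false]
24. n9.ok = "yrq"  ["y" ++ B.off]
25. n2.lim = "xyrq"  ["x" ++ S.ok]
26. n2.wid = true  [A.lim > -3]
27. n2.off = "nx"  ["nx"]
28. n13.lim = true  [terminal]
29. n0.mk = true  [d.lim == true]
30. n0.ok = "xyrqm"  [B.lim ++ "m"]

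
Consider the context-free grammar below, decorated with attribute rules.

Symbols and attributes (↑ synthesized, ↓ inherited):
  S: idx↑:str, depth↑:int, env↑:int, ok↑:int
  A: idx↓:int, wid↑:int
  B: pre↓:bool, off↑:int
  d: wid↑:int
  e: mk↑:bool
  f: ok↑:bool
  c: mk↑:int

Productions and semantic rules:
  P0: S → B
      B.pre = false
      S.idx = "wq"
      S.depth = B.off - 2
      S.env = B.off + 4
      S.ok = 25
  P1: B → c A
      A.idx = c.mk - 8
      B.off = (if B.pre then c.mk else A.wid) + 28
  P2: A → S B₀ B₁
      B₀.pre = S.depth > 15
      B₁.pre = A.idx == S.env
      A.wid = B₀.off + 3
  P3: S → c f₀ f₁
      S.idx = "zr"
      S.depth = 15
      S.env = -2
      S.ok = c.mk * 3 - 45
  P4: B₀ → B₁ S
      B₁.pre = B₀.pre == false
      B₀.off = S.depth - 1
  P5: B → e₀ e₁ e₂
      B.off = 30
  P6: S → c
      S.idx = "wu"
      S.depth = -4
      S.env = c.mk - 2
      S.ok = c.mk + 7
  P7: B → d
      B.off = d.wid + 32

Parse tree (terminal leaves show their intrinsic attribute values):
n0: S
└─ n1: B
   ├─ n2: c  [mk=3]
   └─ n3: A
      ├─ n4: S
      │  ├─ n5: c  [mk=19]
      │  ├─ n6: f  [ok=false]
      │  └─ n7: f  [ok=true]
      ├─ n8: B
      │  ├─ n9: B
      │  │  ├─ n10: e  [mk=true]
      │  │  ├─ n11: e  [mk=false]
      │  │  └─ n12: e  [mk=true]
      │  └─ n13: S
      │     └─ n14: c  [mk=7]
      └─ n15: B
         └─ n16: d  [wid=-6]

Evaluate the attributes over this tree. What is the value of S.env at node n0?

30

1. n1.pre = false  [false]
2. n2.mk = 3  [terminal]
3. n3.idx = -5  [c.mk - 8]
4. n5.mk = 19  [terminal]
5. n6.ok = false  [terminal]
6. n7.ok = true  [terminal]
7. n4.idx = "zr"  ["zr"]
8. n4.depth = 15  [15]
9. n4.env = -2  [-2]
10. n4.ok = 12  [c.mk * 3 - 45]
11. n8.pre = false  [S.depth > 15]
12. n9.pre = true  [B₀.pre == false]
13. n10.mk = true  [terminal]
14. n11.mk = false  [terminal]
15. n12.mk = true  [terminal]
16. n9.off = 30  [30]
17. n14.mk = 7  [terminal]
18. n13.idx = "wu"  ["wu"]
19. n13.depth = -4  [-4]
20. n13.env = 5  [c.mk - 2]
21. n13.ok = 14  [c.mk + 7]
22. n8.off = -5  [S.depth - 1]
23. n15.pre = false  [A.idx == S.env]
24. n16.wid = -6  [terminal]
25. n15.off = 26  [d.wid + 32]
26. n3.wid = -2  [B₀.off + 3]
27. n1.off = 26  [(if B.pre then c.mk else A.wid) + 28]
28. n0.idx = "wq"  ["wq"]
29. n0.depth = 24  [B.off - 2]
30. n0.env = 30  [B.off + 4]
31. n0.ok = 25  [25]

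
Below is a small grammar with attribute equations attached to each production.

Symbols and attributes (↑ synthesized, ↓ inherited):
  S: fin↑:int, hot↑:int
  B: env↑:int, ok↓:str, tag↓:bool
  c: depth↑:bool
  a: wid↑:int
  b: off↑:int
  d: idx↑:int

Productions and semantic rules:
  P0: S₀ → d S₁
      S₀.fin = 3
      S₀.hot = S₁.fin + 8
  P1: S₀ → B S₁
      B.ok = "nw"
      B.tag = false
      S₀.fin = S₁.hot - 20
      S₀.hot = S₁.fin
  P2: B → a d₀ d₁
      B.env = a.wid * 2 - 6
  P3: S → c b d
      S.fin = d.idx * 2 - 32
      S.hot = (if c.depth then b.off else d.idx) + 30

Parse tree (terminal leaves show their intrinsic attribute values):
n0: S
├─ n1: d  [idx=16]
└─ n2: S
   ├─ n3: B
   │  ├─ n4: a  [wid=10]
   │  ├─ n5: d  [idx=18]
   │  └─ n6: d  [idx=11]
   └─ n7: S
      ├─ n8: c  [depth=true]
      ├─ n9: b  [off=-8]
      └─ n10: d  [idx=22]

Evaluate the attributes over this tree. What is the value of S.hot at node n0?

1. n1.idx = 16  [terminal]
2. n3.ok = "nw"  ["nw"]
3. n3.tag = false  [false]
4. n4.wid = 10  [terminal]
5. n5.idx = 18  [terminal]
6. n6.idx = 11  [terminal]
7. n3.env = 14  [a.wid * 2 - 6]
8. n8.depth = true  [terminal]
9. n9.off = -8  [terminal]
10. n10.idx = 22  [terminal]
11. n7.fin = 12  [d.idx * 2 - 32]
12. n7.hot = 22  [(if c.depth then b.off else d.idx) + 30]
13. n2.fin = 2  [S₁.hot - 20]
14. n2.hot = 12  [S₁.fin]
15. n0.fin = 3  [3]
16. n0.hot = 10  [S₁.fin + 8]

10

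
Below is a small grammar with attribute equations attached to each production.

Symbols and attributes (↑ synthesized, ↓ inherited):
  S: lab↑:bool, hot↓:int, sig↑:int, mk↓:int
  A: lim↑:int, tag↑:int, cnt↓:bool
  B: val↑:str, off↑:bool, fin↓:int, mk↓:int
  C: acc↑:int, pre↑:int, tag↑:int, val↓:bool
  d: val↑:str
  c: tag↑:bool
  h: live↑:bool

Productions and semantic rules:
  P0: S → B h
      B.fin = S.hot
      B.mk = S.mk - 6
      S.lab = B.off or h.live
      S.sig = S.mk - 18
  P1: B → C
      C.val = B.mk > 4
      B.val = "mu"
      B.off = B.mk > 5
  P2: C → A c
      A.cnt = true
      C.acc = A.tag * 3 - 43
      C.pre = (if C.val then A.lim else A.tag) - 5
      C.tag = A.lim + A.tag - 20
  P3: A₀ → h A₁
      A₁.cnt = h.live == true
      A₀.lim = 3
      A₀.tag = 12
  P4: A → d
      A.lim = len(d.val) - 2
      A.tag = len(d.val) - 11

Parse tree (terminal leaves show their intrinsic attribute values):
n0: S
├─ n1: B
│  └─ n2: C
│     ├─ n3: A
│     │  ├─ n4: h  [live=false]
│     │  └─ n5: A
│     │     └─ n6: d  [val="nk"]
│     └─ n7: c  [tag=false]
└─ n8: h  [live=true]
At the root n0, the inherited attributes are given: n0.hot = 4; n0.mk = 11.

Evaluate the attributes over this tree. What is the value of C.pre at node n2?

-2

1. n0.hot = 4  [given at root]
2. n0.mk = 11  [given at root]
3. n1.fin = 4  [S.hot]
4. n1.mk = 5  [S.mk - 6]
5. n2.val = true  [B.mk > 4]
6. n3.cnt = true  [true]
7. n4.live = false  [terminal]
8. n5.cnt = false  [h.live == true]
9. n6.val = "nk"  [terminal]
10. n5.lim = 0  [len(d.val) - 2]
11. n5.tag = -9  [len(d.val) - 11]
12. n3.lim = 3  [3]
13. n3.tag = 12  [12]
14. n7.tag = false  [terminal]
15. n2.acc = -7  [A.tag * 3 - 43]
16. n2.pre = -2  [(if C.val then A.lim else A.tag) - 5]
17. n2.tag = -5  [A.lim + A.tag - 20]
18. n1.val = "mu"  ["mu"]
19. n1.off = false  [B.mk > 5]
20. n8.live = true  [terminal]
21. n0.lab = true  [B.off or h.live]
22. n0.sig = -7  [S.mk - 18]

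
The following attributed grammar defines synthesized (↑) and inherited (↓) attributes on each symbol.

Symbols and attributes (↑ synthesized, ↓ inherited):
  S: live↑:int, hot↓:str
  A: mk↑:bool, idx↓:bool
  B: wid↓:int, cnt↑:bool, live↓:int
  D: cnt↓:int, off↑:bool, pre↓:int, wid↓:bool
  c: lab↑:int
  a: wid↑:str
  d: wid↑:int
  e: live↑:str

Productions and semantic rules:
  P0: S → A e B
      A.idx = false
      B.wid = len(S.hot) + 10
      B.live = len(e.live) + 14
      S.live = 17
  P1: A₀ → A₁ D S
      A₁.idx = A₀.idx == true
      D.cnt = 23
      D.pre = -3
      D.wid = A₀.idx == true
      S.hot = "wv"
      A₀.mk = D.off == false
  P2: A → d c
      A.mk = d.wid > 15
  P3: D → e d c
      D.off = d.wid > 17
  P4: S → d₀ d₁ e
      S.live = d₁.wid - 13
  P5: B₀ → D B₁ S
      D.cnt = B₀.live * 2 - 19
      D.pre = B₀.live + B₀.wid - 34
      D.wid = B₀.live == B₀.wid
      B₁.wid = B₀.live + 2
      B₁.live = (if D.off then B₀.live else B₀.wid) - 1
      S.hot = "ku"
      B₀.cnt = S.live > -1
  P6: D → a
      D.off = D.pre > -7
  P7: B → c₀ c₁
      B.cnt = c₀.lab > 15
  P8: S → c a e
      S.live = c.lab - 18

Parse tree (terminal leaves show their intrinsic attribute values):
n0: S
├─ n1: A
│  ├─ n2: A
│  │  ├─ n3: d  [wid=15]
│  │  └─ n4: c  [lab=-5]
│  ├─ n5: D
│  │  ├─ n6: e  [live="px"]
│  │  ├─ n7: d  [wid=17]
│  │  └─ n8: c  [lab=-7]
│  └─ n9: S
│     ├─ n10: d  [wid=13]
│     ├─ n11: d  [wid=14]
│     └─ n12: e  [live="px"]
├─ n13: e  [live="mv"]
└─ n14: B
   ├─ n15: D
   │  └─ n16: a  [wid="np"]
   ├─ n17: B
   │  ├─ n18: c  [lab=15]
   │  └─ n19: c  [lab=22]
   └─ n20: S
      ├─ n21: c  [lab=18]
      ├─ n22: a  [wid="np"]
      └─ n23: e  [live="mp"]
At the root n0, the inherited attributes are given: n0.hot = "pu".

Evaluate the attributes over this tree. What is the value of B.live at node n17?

1. n0.hot = "pu"  [given at root]
2. n1.idx = false  [false]
3. n2.idx = false  [A₀.idx == true]
4. n3.wid = 15  [terminal]
5. n4.lab = -5  [terminal]
6. n2.mk = false  [d.wid > 15]
7. n5.cnt = 23  [23]
8. n5.pre = -3  [-3]
9. n5.wid = false  [A₀.idx == true]
10. n6.live = "px"  [terminal]
11. n7.wid = 17  [terminal]
12. n8.lab = -7  [terminal]
13. n5.off = false  [d.wid > 17]
14. n9.hot = "wv"  ["wv"]
15. n10.wid = 13  [terminal]
16. n11.wid = 14  [terminal]
17. n12.live = "px"  [terminal]
18. n9.live = 1  [d₁.wid - 13]
19. n1.mk = true  [D.off == false]
20. n13.live = "mv"  [terminal]
21. n14.wid = 12  [len(S.hot) + 10]
22. n14.live = 16  [len(e.live) + 14]
23. n15.cnt = 13  [B₀.live * 2 - 19]
24. n15.pre = -6  [B₀.live + B₀.wid - 34]
25. n15.wid = false  [B₀.live == B₀.wid]
26. n16.wid = "np"  [terminal]
27. n15.off = true  [D.pre > -7]
28. n17.wid = 18  [B₀.live + 2]
29. n17.live = 15  [(if D.off then B₀.live else B₀.wid) - 1]
30. n18.lab = 15  [terminal]
31. n19.lab = 22  [terminal]
32. n17.cnt = false  [c₀.lab > 15]
33. n20.hot = "ku"  ["ku"]
34. n21.lab = 18  [terminal]
35. n22.wid = "np"  [terminal]
36. n23.live = "mp"  [terminal]
37. n20.live = 0  [c.lab - 18]
38. n14.cnt = true  [S.live > -1]
39. n0.live = 17  [17]

15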